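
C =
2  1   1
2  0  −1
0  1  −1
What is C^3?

C^2 = [[6, 3, 0], [4, 1, 3], [2, −1, 0]]
C^3 = [[18, 6, 3], [10, 7, 0], [2, 2, 3]]

[[18, 6, 3], [10, 7, 0], [2, 2, 3]]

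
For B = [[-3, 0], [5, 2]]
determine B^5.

[[-243, 0], [275, 32]]

tr B = -1 and det B = -6, so the characteristic polynomial is λ² − (-1)λ + (-6) with roots 2 and -3.
Eigenvectors give P = [[0, -1], [1, 1]] with P⁻¹ = [[1, 1], [-1, 0]], and B = P·diag(2, -3)·P⁻¹.
Then B^5 = P·diag(32, -243)·P⁻¹ = [[0, 243], [32, -243]] · [[1, 1], [-1, 0]] = [[-243, 0], [275, 32]].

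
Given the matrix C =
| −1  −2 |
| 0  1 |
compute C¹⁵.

[[−1, −2], [0, 1]]

C² = I (check: tr C = 0 and det C = −1), so C¹⁵ = C since 15 is odd.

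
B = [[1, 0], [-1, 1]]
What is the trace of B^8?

2

B = I + N where N = [[0, 0], [-1, 0]] is strictly lower-triangular, so N^2 = 0.
(I + N)^8 = I + 8·N = [[1, 0], [-8, 1]].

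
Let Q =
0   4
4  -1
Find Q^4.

Q^2 = [[16, -4], [-4, 17]]
Q^3 = [[-16, 68], [68, -33]]
Q^4 = [[272, -132], [-132, 305]]

[[272, -132], [-132, 305]]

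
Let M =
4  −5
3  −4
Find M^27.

M² = I (check: tr M = 0 and det M = −1), so M^27 = M since 27 is odd.

[[4, −5], [3, −4]]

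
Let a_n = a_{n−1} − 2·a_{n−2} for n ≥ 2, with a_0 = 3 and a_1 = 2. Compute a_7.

−16

With companion matrix A = [[1, −2], [1, 0]], [a_n, a_{n−1}]ᵀ = A·[a_{n−1}, a_{n−2}]ᵀ, so [a_7, a_6]ᵀ = A⁶·[a_1, a_0]ᵀ.
A⁶ = [[7, −10], [5, 2]], giving [a_7, a_6]ᵀ = [[−16], [16]].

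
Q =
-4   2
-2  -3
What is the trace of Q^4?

Q^2 = [[12, -14], [14, 5]]
Q^3 = [[-20, 66], [-66, 13]]
Q^4 = [[-52, -238], [238, -171]]

-223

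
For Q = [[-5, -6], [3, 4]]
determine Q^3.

tr Q = -1 and det Q = -2, so the characteristic polynomial is λ² − (-1)λ + (-2) with roots -2 and 1.
Eigenvectors give P = [[-2, -1], [1, 1]] with P⁻¹ = [[-1, -1], [1, 2]], and Q = P·diag(-2, 1)·P⁻¹.
Then Q^3 = P·diag(-8, 1)·P⁻¹ = [[16, -1], [-8, 1]] · [[-1, -1], [1, 2]] = [[-17, -18], [9, 10]].

[[-17, -18], [9, 10]]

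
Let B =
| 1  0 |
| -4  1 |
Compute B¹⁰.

B = I + N where N = [[0, 0], [-4, 0]] is strictly lower-triangular, so N² = 0.
(I + N)¹⁰ = I + 10·N = [[1, 0], [-40, 1]].

[[1, 0], [-40, 1]]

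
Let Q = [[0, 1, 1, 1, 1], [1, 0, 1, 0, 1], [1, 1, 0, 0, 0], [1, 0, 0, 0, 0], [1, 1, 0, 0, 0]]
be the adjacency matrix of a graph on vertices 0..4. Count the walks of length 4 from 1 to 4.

10

The number of length-4 walks from vertex 1 to vertex 4 is entry (1,4) of Q^4, where Q is the adjacency matrix.
Q^2 = [[4, 2, 1, 0, 1], [2, 3, 1, 1, 1], [1, 1, 2, 1, 2], [0, 1, 1, 1, 1], [1, 1, 2, 1, 2]]
Q^3 = [[4, 6, 6, 4, 6], [6, 4, 5, 2, 5], [6, 5, 2, 1, 2], [4, 2, 1, 0, 1], [6, 5, 2, 1, 2]]
Q^4 = [[22, 16, 10, 4, 10], [16, 16, 10, 6, 10], [10, 10, 11, 6, 11], [4, 6, 6, 4, 6], [10, 10, 11, 6, 11]]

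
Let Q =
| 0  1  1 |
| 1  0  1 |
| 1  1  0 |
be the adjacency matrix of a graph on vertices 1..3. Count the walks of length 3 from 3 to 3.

The number of length-3 walks from vertex 3 to vertex 3 is entry (3,3) of Q³, where Q is the adjacency matrix.
Q² = [[2, 1, 1], [1, 2, 1], [1, 1, 2]]
Q³ = [[2, 3, 3], [3, 2, 3], [3, 3, 2]]

2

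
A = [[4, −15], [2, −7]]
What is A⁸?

[[−1274, 3825], [−510, 1531]]

tr A = −3 and det A = 2, so the characteristic polynomial is λ² − (−3)λ + (2) with roots −1 and −2.
Eigenvectors give P = [[3, −5], [1, −2]] with P⁻¹ = [[2, −5], [1, −3]], and A = P·diag(−1, −2)·P⁻¹.
Then A⁸ = P·diag(1, 256)·P⁻¹ = [[3, −1280], [1, −512]] · [[2, −5], [1, −3]] = [[−1274, 3825], [−510, 1531]].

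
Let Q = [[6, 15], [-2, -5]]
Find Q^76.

Q² = Q (a projection; rank 1, trace 1), so Q^76 = Q.

[[6, 15], [-2, -5]]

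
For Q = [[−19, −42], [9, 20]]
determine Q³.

tr Q = 1 and det Q = −2, so the characteristic polynomial is λ² − (1)λ + (−2) with roots −1 and 2.
Eigenvectors give P = [[−7, 2], [3, −1]] with P⁻¹ = [[−1, −2], [−3, −7]], and Q = P·diag(−1, 2)·P⁻¹.
Then Q³ = P·diag(−1, 8)·P⁻¹ = [[7, 16], [−3, −8]] · [[−1, −2], [−3, −7]] = [[−55, −126], [27, 62]].

[[−55, −126], [27, 62]]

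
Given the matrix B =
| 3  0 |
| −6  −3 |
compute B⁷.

[[2187, 0], [−4374, −2187]]

tr B = 0 and det B = −9, so the characteristic polynomial is λ² − (0)λ + (−9) with roots −3 and 3.
Eigenvectors give P = [[0, −1], [−1, 1]] with P⁻¹ = [[−1, −1], [−1, 0]], and B = P·diag(−3, 3)·P⁻¹.
Then B⁷ = P·diag(−2187, 2187)·P⁻¹ = [[0, −2187], [2187, 2187]] · [[−1, −1], [−1, 0]] = [[2187, 0], [−4374, −2187]].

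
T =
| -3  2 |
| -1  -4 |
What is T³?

T² = [[7, -14], [7, 14]]
T³ = [[-7, 70], [-35, -42]]

[[-7, 70], [-35, -42]]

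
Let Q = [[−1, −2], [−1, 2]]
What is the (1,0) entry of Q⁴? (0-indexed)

Q² = [[3, −2], [−1, 6]]
Q³ = [[−1, −10], [−5, 14]]
Q⁴ = [[11, −18], [−9, 38]]

−9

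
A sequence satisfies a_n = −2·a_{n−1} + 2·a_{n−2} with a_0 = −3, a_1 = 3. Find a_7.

1704

With companion matrix M = [[−2, 2], [1, 0]], [a_n, a_{n−1}]ᵀ = M·[a_{n−1}, a_{n−2}]ᵀ, so [a_7, a_6]ᵀ = M⁶·[a_1, a_0]ᵀ.
M⁶ = [[328, −240], [−120, 88]], giving [a_7, a_6]ᵀ = [[1704], [−624]].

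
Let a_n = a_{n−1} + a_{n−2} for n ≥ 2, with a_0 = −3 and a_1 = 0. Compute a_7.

With companion matrix C = [[1, 1], [1, 0]], [a_n, a_{n−1}]ᵀ = C·[a_{n−1}, a_{n−2}]ᵀ, so [a_7, a_6]ᵀ = C⁶·[a_1, a_0]ᵀ.
C⁶ = [[13, 8], [8, 5]], giving [a_7, a_6]ᵀ = [[−24], [−15]].

−24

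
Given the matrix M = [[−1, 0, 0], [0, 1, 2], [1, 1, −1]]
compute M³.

[[−1, 0, 0], [−2, 3, 6], [5, 3, −3]]

M² = [[1, 0, 0], [2, 3, 0], [−2, 0, 3]]
M³ = [[−1, 0, 0], [−2, 3, 6], [5, 3, −3]]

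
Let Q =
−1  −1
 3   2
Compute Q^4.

[[1, 1], [−3, −2]]

Q^2 = [[−2, −1], [3, 1]]
Q^3 = [[−1, 0], [0, −1]]
Q^4 = [[1, 1], [−3, −2]]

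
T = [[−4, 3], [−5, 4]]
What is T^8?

[[1, 0], [0, 1]]

T² = I (check: tr T = 0 and det T = −1), so T^8 = I since 8 is even.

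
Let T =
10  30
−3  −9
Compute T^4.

[[10, 30], [−3, −9]]

T² = T (a projection; rank 1, trace 1), so T^4 = T.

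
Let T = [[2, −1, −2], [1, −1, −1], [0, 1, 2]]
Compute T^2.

[[3, −3, −7], [1, −1, −3], [1, 1, 3]]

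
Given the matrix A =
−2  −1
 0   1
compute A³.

A² = [[4, 1], [0, 1]]
A³ = [[−8, −3], [0, 1]]

[[−8, −3], [0, 1]]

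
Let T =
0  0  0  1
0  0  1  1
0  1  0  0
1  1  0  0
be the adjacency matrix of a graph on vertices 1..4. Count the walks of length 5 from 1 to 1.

0

The number of length-5 walks from vertex 1 to vertex 1 is entry (1,1) of T⁵, where T is the adjacency matrix.
T² = [[1, 1, 0, 0], [1, 2, 0, 0], [0, 0, 1, 1], [0, 0, 1, 2]]
T³ = [[0, 0, 1, 2], [0, 0, 2, 3], [1, 2, 0, 0], [2, 3, 0, 0]]
T⁴ = [[2, 3, 0, 0], [3, 5, 0, 0], [0, 0, 2, 3], [0, 0, 3, 5]]
T⁵ = [[0, 0, 3, 5], [0, 0, 5, 8], [3, 5, 0, 0], [5, 8, 0, 0]]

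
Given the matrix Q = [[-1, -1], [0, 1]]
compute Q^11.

Q² = I (check: tr Q = 0 and det Q = -1), so Q^11 = Q since 11 is odd.

[[-1, -1], [0, 1]]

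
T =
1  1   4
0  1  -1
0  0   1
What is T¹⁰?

T = I + N where N = [[0, 1, 4], [0, 0, -1], [0, 0, 0]] is strictly upper-triangular, so N³ = 0.
(I + N)¹⁰ = I + 10·N + 45·N² = [[1, 10, -5], [0, 1, -10], [0, 0, 1]].

[[1, 10, -5], [0, 1, -10], [0, 0, 1]]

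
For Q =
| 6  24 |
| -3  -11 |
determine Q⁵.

[[1656, 5064], [-633, -1931]]

tr Q = -5 and det Q = 6, so the characteristic polynomial is λ² − (-5)λ + (6) with roots -3 and -2.
Eigenvectors give P = [[-8, -3], [3, 1]] with P⁻¹ = [[1, 3], [-3, -8]], and Q = P·diag(-3, -2)·P⁻¹.
Then Q⁵ = P·diag(-243, -32)·P⁻¹ = [[1944, 96], [-729, -32]] · [[1, 3], [-3, -8]] = [[1656, 5064], [-633, -1931]].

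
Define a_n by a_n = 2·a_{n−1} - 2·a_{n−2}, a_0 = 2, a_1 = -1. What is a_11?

With companion matrix T = [[2, -2], [1, 0]], [a_n, a_{n−1}]ᵀ = T·[a_{n−1}, a_{n−2}]ᵀ, so [a_11, a_10]ᵀ = T^10·[a_1, a_0]ᵀ.
T^10 = [[32, -64], [32, -32]], giving [a_11, a_10]ᵀ = [[-160], [-96]].

-160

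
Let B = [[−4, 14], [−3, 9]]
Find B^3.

[[−106, 266], [−57, 141]]

tr B = 5 and det B = 6, so the characteristic polynomial is λ² − (5)λ + (6) with roots 2 and 3.
Eigenvectors give P = [[7, −2], [3, −1]] with P⁻¹ = [[1, −2], [3, −7]], and B = P·diag(2, 3)·P⁻¹.
Then B^3 = P·diag(8, 27)·P⁻¹ = [[56, −54], [24, −27]] · [[1, −2], [3, −7]] = [[−106, 266], [−57, 141]].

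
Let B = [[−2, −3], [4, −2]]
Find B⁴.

B² = [[−8, 12], [−16, −8]]
B³ = [[64, 0], [0, 64]]
B⁴ = [[−128, −192], [256, −128]]

[[−128, −192], [256, −128]]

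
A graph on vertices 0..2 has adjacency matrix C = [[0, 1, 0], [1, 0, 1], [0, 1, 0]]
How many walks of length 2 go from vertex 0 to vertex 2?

The number of length-2 walks from vertex 0 to vertex 2 is entry (0,2) of C², where C is the adjacency matrix.
C² = [[1, 0, 1], [0, 2, 0], [1, 0, 1]]

1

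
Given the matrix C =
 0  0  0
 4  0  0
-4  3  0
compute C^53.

[[0, 0, 0], [0, 0, 0], [0, 0, 0]]

C is strictly triangular, hence nilpotent: C^3 = 0, so C^53 = 0.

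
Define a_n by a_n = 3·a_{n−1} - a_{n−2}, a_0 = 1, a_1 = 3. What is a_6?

With companion matrix C = [[3, -1], [1, 0]], [a_n, a_{n−1}]ᵀ = C·[a_{n−1}, a_{n−2}]ᵀ, so [a_6, a_5]ᵀ = C⁵·[a_1, a_0]ᵀ.
C⁵ = [[144, -55], [55, -21]], giving [a_6, a_5]ᵀ = [[377], [144]].

377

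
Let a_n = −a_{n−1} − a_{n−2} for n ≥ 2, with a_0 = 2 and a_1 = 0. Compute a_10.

0

With companion matrix A = [[−1, −1], [1, 0]], [a_n, a_{n−1}]ᵀ = A·[a_{n−1}, a_{n−2}]ᵀ, so [a_10, a_9]ᵀ = A⁹·[a_1, a_0]ᵀ.
A⁹ = [[1, 0], [0, 1]], giving [a_10, a_9]ᵀ = [[0], [2]].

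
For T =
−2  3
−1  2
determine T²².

T² = I (check: tr T = 0 and det T = −1), so T²² = I since 22 is even.

[[1, 0], [0, 1]]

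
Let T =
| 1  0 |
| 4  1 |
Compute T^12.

T = I + N where N = [[0, 0], [4, 0]] is strictly lower-triangular, so N^2 = 0.
(I + N)^12 = I + 12·N = [[1, 0], [48, 1]].

[[1, 0], [48, 1]]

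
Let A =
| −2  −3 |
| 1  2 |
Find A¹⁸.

A² = I (check: tr A = 0 and det A = −1), so A¹⁸ = I since 18 is even.

[[1, 0], [0, 1]]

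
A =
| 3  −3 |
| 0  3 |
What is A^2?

[[9, −18], [0, 9]]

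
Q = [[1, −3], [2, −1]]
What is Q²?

[[−5, 0], [0, −5]]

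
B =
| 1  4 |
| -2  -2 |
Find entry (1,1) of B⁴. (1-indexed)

41

B² = [[-7, -4], [2, -4]]
B³ = [[1, -20], [10, 16]]
B⁴ = [[41, 44], [-22, 8]]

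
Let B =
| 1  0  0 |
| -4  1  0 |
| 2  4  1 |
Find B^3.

[[1, 0, 0], [-12, 1, 0], [-42, 12, 1]]

B = I + N where N = [[0, 0, 0], [-4, 0, 0], [2, 4, 0]] is strictly lower-triangular, so N^3 = 0.
(I + N)^3 = I + 3·N + 3·N^2 = [[1, 0, 0], [-12, 1, 0], [-42, 12, 1]].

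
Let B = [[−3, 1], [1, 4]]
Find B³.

[[−29, 14], [14, 69]]

B² = [[10, 1], [1, 17]]
B³ = [[−29, 14], [14, 69]]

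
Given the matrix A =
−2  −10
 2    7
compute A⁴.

tr A = 5 and det A = 6, so the characteristic polynomial is λ² − (5)λ + (6) with roots 3 and 2.
Eigenvectors give P = [[2, −5], [−1, 2]] with P⁻¹ = [[−2, −5], [−1, −2]], and A = P·diag(3, 2)·P⁻¹.
Then A⁴ = P·diag(81, 16)·P⁻¹ = [[162, −80], [−81, 32]] · [[−2, −5], [−1, −2]] = [[−244, −650], [130, 341]].

[[−244, −650], [130, 341]]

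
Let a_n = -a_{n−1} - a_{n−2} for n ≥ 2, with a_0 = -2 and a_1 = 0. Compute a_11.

2

With companion matrix A = [[-1, -1], [1, 0]], [a_n, a_{n−1}]ᵀ = A·[a_{n−1}, a_{n−2}]ᵀ, so [a_11, a_10]ᵀ = A¹⁰·[a_1, a_0]ᵀ.
A¹⁰ = [[-1, -1], [1, 0]], giving [a_11, a_10]ᵀ = [[2], [0]].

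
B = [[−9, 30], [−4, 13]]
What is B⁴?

tr B = 4 and det B = 3, so the characteristic polynomial is λ² − (4)λ + (3) with roots 3 and 1.
Eigenvectors give P = [[5, −3], [2, −1]] with P⁻¹ = [[−1, 3], [−2, 5]], and B = P·diag(3, 1)·P⁻¹.
Then B⁴ = P·diag(81, 1)·P⁻¹ = [[405, −3], [162, −1]] · [[−1, 3], [−2, 5]] = [[−399, 1200], [−160, 481]].

[[−399, 1200], [−160, 481]]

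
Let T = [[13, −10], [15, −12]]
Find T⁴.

tr T = 1 and det T = −6, so the characteristic polynomial is λ² − (1)λ + (−6) with roots −2 and 3.
Eigenvectors give P = [[2, 1], [3, 1]] with P⁻¹ = [[−1, 1], [3, −2]], and T = P·diag(−2, 3)·P⁻¹.
Then T⁴ = P·diag(16, 81)·P⁻¹ = [[32, 81], [48, 81]] · [[−1, 1], [3, −2]] = [[211, −130], [195, −114]].

[[211, −130], [195, −114]]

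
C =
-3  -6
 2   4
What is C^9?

[[-3, -6], [2, 4]]

C² = C (a projection; rank 1, trace 1), so C^9 = C.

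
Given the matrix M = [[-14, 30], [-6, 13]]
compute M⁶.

[[316, -630], [126, -251]]

tr M = -1 and det M = -2, so the characteristic polynomial is λ² − (-1)λ + (-2) with roots -2 and 1.
Eigenvectors give P = [[5, 2], [2, 1]] with P⁻¹ = [[1, -2], [-2, 5]], and M = P·diag(-2, 1)·P⁻¹.
Then M⁶ = P·diag(64, 1)·P⁻¹ = [[320, 2], [128, 1]] · [[1, -2], [-2, 5]] = [[316, -630], [126, -251]].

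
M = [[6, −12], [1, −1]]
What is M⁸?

[[25476, −75660], [6305, −18659]]

tr M = 5 and det M = 6, so the characteristic polynomial is λ² − (5)λ + (6) with roots 3 and 2.
Eigenvectors give P = [[−4, −3], [−1, −1]] with P⁻¹ = [[−1, 3], [1, −4]], and M = P·diag(3, 2)·P⁻¹.
Then M⁸ = P·diag(6561, 256)·P⁻¹ = [[−26244, −768], [−6561, −256]] · [[−1, 3], [1, −4]] = [[25476, −75660], [6305, −18659]].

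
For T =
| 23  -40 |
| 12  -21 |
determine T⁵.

[[1463, -2440], [732, -1221]]

tr T = 2 and det T = -3, so the characteristic polynomial is λ² − (2)λ + (-3) with roots -1 and 3.
Eigenvectors give P = [[-5, 2], [-3, 1]] with P⁻¹ = [[1, -2], [3, -5]], and T = P·diag(-1, 3)·P⁻¹.
Then T⁵ = P·diag(-1, 243)·P⁻¹ = [[5, 486], [3, 243]] · [[1, -2], [3, -5]] = [[1463, -2440], [732, -1221]].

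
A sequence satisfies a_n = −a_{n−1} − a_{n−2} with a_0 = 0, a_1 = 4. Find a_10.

4

With companion matrix M = [[−1, −1], [1, 0]], [a_n, a_{n−1}]ᵀ = M·[a_{n−1}, a_{n−2}]ᵀ, so [a_10, a_9]ᵀ = M⁹·[a_1, a_0]ᵀ.
M⁹ = [[1, 0], [0, 1]], giving [a_10, a_9]ᵀ = [[4], [0]].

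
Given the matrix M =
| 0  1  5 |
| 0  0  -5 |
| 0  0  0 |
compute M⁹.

M is strictly triangular, hence nilpotent: M³ = 0, so M⁹ = 0.

[[0, 0, 0], [0, 0, 0], [0, 0, 0]]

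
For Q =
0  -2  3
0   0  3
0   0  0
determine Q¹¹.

[[0, 0, 0], [0, 0, 0], [0, 0, 0]]

Q is strictly triangular, hence nilpotent: Q³ = 0, so Q¹¹ = 0.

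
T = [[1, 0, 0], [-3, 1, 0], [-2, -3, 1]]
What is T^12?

[[1, 0, 0], [-36, 1, 0], [570, -36, 1]]

T = I + N where N = [[0, 0, 0], [-3, 0, 0], [-2, -3, 0]] is strictly lower-triangular, so N^3 = 0.
(I + N)^12 = I + 12·N + 66·N^2 = [[1, 0, 0], [-36, 1, 0], [570, -36, 1]].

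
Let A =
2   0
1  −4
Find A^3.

[[8, 0], [12, −64]]

A^2 = [[4, 0], [−2, 16]]
A^3 = [[8, 0], [12, −64]]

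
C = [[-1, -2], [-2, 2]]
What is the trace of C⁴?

97

C² = [[5, -2], [-2, 8]]
C³ = [[-1, -14], [-14, 20]]
C⁴ = [[29, -26], [-26, 68]]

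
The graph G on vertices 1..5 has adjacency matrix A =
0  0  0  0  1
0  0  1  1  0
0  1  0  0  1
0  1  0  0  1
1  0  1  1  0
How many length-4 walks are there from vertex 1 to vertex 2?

The number of length-4 walks from vertex 1 to vertex 2 is entry (1,2) of A⁴, where A is the adjacency matrix.
A² = [[1, 0, 1, 1, 0], [0, 2, 0, 0, 2], [1, 0, 2, 2, 0], [1, 0, 2, 2, 0], [0, 2, 0, 0, 3]]
A³ = [[0, 2, 0, 0, 3], [2, 0, 4, 4, 0], [0, 4, 0, 0, 5], [0, 4, 0, 0, 5], [3, 0, 5, 5, 0]]
A⁴ = [[3, 0, 5, 5, 0], [0, 8, 0, 0, 10], [5, 0, 9, 9, 0], [5, 0, 9, 9, 0], [0, 10, 0, 0, 13]]

0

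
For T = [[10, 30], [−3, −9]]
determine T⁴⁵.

T² = T (a projection; rank 1, trace 1), so T⁴⁵ = T.

[[10, 30], [−3, −9]]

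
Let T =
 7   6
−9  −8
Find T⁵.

tr T = −1 and det T = −2, so the characteristic polynomial is λ² − (−1)λ + (−2) with roots 1 and −2.
Eigenvectors give P = [[1, −2], [−1, 3]] with P⁻¹ = [[3, 2], [1, 1]], and T = P·diag(1, −2)·P⁻¹.
Then T⁵ = P·diag(1, −32)·P⁻¹ = [[1, 64], [−1, −96]] · [[3, 2], [1, 1]] = [[67, 66], [−99, −98]].

[[67, 66], [−99, −98]]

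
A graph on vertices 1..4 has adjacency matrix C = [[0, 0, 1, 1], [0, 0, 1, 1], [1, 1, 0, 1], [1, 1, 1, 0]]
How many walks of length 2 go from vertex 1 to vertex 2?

2

The number of length-2 walks from vertex 1 to vertex 2 is entry (1,2) of C^2, where C is the adjacency matrix.
C^2 = [[2, 2, 1, 1], [2, 2, 1, 1], [1, 1, 3, 2], [1, 1, 2, 3]]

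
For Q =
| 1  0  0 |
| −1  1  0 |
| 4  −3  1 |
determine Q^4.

Q = I + N where N = [[0, 0, 0], [−1, 0, 0], [4, −3, 0]] is strictly lower-triangular, so N^3 = 0.
(I + N)^4 = I + 4·N + 6·N^2 = [[1, 0, 0], [−4, 1, 0], [34, −12, 1]].

[[1, 0, 0], [−4, 1, 0], [34, −12, 1]]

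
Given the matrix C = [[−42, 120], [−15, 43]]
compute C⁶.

[[−5256, 15960], [−1995, 6049]]

tr C = 1 and det C = −6, so the characteristic polynomial is λ² − (1)λ + (−6) with roots 3 and −2.
Eigenvectors give P = [[−8, 3], [−3, 1]] with P⁻¹ = [[1, −3], [3, −8]], and C = P·diag(3, −2)·P⁻¹.
Then C⁶ = P·diag(729, 64)·P⁻¹ = [[−5832, 192], [−2187, 64]] · [[1, −3], [3, −8]] = [[−5256, 15960], [−1995, 6049]].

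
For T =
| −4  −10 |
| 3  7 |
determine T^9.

tr T = 3 and det T = 2, so the characteristic polynomial is λ² − (3)λ + (2) with roots 2 and 1.
Eigenvectors give P = [[−5, −2], [3, 1]] with P⁻¹ = [[1, 2], [−3, −5]], and T = P·diag(2, 1)·P⁻¹.
Then T^9 = P·diag(512, 1)·P⁻¹ = [[−2560, −2], [1536, 1]] · [[1, 2], [−3, −5]] = [[−2554, −5110], [1533, 3067]].

[[−2554, −5110], [1533, 3067]]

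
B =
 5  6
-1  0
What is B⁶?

tr B = 5 and det B = 6, so the characteristic polynomial is λ² − (5)λ + (6) with roots 2 and 3.
Eigenvectors give P = [[-2, -3], [1, 1]] with P⁻¹ = [[1, 3], [-1, -2]], and B = P·diag(2, 3)·P⁻¹.
Then B⁶ = P·diag(64, 729)·P⁻¹ = [[-128, -2187], [64, 729]] · [[1, 3], [-1, -2]] = [[2059, 3990], [-665, -1266]].

[[2059, 3990], [-665, -1266]]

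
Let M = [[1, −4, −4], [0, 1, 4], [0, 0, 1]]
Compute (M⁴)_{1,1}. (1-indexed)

1

M = I + N where N = [[0, −4, −4], [0, 0, 4], [0, 0, 0]] is strictly upper-triangular, so N³ = 0.
(I + N)⁴ = I + 4·N + 6·N² = [[1, −16, −112], [0, 1, 16], [0, 0, 1]].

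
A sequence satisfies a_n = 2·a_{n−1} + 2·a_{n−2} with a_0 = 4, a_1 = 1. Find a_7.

With companion matrix T = [[2, 2], [1, 0]], [a_n, a_{n−1}]ᵀ = T·[a_{n−1}, a_{n−2}]ᵀ, so [a_7, a_6]ᵀ = T^6·[a_1, a_0]ᵀ.
T^6 = [[328, 240], [120, 88]], giving [a_7, a_6]ᵀ = [[1288], [472]].

1288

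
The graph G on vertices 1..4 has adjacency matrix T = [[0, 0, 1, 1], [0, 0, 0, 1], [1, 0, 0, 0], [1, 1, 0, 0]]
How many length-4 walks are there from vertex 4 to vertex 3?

3

The number of length-4 walks from vertex 4 to vertex 3 is entry (4,3) of T⁴, where T is the adjacency matrix.
T² = [[2, 1, 0, 0], [1, 1, 0, 0], [0, 0, 1, 1], [0, 0, 1, 2]]
T³ = [[0, 0, 2, 3], [0, 0, 1, 2], [2, 1, 0, 0], [3, 2, 0, 0]]
T⁴ = [[5, 3, 0, 0], [3, 2, 0, 0], [0, 0, 2, 3], [0, 0, 3, 5]]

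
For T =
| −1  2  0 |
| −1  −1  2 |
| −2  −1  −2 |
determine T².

[[−1, −4, 4], [−2, −3, −6], [7, −1, 2]]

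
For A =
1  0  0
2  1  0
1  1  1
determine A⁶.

A = I + N where N = [[0, 0, 0], [2, 0, 0], [1, 1, 0]] is strictly lower-triangular, so N³ = 0.
(I + N)⁶ = I + 6·N + 15·N² = [[1, 0, 0], [12, 1, 0], [36, 6, 1]].

[[1, 0, 0], [12, 1, 0], [36, 6, 1]]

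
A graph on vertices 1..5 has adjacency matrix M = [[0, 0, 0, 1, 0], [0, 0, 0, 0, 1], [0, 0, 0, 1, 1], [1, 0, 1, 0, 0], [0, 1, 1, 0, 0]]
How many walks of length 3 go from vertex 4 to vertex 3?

3

The number of length-3 walks from vertex 4 to vertex 3 is entry (4,3) of M^3, where M is the adjacency matrix.
M^2 = [[1, 0, 1, 0, 0], [0, 1, 1, 0, 0], [1, 1, 2, 0, 0], [0, 0, 0, 2, 1], [0, 0, 0, 1, 2]]
M^3 = [[0, 0, 0, 2, 1], [0, 0, 0, 1, 2], [0, 0, 0, 3, 3], [2, 1, 3, 0, 0], [1, 2, 3, 0, 0]]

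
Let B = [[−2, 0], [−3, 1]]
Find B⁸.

tr B = −1 and det B = −2, so the characteristic polynomial is λ² − (−1)λ + (−2) with roots −2 and 1.
Eigenvectors give P = [[−1, 0], [−1, −1]] with P⁻¹ = [[−1, 0], [1, −1]], and B = P·diag(−2, 1)·P⁻¹.
Then B⁸ = P·diag(256, 1)·P⁻¹ = [[−256, 0], [−256, −1]] · [[−1, 0], [1, −1]] = [[256, 0], [255, 1]].

[[256, 0], [255, 1]]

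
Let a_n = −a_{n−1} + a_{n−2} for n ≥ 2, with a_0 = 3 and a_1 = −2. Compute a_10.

With companion matrix Q = [[−1, 1], [1, 0]], [a_n, a_{n−1}]ᵀ = Q·[a_{n−1}, a_{n−2}]ᵀ, so [a_10, a_9]ᵀ = Q^9·[a_1, a_0]ᵀ.
Q^9 = [[−55, 34], [34, −21]], giving [a_10, a_9]ᵀ = [[212], [−131]].

212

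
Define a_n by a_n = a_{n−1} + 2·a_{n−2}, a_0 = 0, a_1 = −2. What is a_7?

−86

With companion matrix M = [[1, 2], [1, 0]], [a_n, a_{n−1}]ᵀ = M·[a_{n−1}, a_{n−2}]ᵀ, so [a_7, a_6]ᵀ = M⁶·[a_1, a_0]ᵀ.
M⁶ = [[43, 42], [21, 22]], giving [a_7, a_6]ᵀ = [[−86], [−42]].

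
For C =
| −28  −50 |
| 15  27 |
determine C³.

[[−202, −350], [105, 183]]

tr C = −1 and det C = −6, so the characteristic polynomial is λ² − (−1)λ + (−6) with roots −3 and 2.
Eigenvectors give P = [[−2, −5], [1, 3]] with P⁻¹ = [[−3, −5], [1, 2]], and C = P·diag(−3, 2)·P⁻¹.
Then C³ = P·diag(−27, 8)·P⁻¹ = [[54, −40], [−27, 24]] · [[−3, −5], [1, 2]] = [[−202, −350], [105, 183]].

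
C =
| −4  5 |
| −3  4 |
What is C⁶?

C² = I (check: tr C = 0 and det C = −1), so C⁶ = I since 6 is even.

[[1, 0], [0, 1]]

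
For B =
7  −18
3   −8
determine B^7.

[[259, −774], [129, −386]]

tr B = −1 and det B = −2, so the characteristic polynomial is λ² − (−1)λ + (−2) with roots −2 and 1.
Eigenvectors give P = [[2, 3], [1, 1]] with P⁻¹ = [[−1, 3], [1, −2]], and B = P·diag(−2, 1)·P⁻¹.
Then B^7 = P·diag(−128, 1)·P⁻¹ = [[−256, 3], [−128, 1]] · [[−1, 3], [1, −2]] = [[259, −774], [129, −386]].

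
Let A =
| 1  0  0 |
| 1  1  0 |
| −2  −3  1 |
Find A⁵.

[[1, 0, 0], [5, 1, 0], [−40, −15, 1]]

A = I + N where N = [[0, 0, 0], [1, 0, 0], [−2, −3, 0]] is strictly lower-triangular, so N³ = 0.
(I + N)⁵ = I + 5·N + 10·N² = [[1, 0, 0], [5, 1, 0], [−40, −15, 1]].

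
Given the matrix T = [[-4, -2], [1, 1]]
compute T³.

T² = [[14, 6], [-3, -1]]
T³ = [[-50, -22], [11, 5]]

[[-50, -22], [11, 5]]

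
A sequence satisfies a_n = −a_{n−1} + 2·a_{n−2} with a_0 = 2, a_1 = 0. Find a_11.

With companion matrix B = [[−1, 2], [1, 0]], [a_n, a_{n−1}]ᵀ = B·[a_{n−1}, a_{n−2}]ᵀ, so [a_11, a_10]ᵀ = B¹⁰·[a_1, a_0]ᵀ.
B¹⁰ = [[683, −682], [−341, 342]], giving [a_11, a_10]ᵀ = [[−1364], [684]].

−1364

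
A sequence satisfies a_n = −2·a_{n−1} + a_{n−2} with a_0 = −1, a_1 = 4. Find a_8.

−1801

With companion matrix Q = [[−2, 1], [1, 0]], [a_n, a_{n−1}]ᵀ = Q·[a_{n−1}, a_{n−2}]ᵀ, so [a_8, a_7]ᵀ = Q^7·[a_1, a_0]ᵀ.
Q^7 = [[−408, 169], [169, −70]], giving [a_8, a_7]ᵀ = [[−1801], [746]].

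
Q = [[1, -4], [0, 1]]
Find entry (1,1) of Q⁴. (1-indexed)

Q = I + N where N = [[0, -4], [0, 0]] is strictly upper-triangular, so N² = 0.
(I + N)⁴ = I + 4·N = [[1, -16], [0, 1]].

1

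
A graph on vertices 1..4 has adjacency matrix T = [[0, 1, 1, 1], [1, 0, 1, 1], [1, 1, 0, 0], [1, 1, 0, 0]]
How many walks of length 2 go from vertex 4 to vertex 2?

1

The number of length-2 walks from vertex 4 to vertex 2 is entry (4,2) of T², where T is the adjacency matrix.
T² = [[3, 2, 1, 1], [2, 3, 1, 1], [1, 1, 2, 2], [1, 1, 2, 2]]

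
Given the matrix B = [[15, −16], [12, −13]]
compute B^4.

tr B = 2 and det B = −3, so the characteristic polynomial is λ² − (2)λ + (−3) with roots 3 and −1.
Eigenvectors give P = [[4, −1], [3, −1]] with P⁻¹ = [[1, −1], [3, −4]], and B = P·diag(3, −1)·P⁻¹.
Then B^4 = P·diag(81, 1)·P⁻¹ = [[324, −1], [243, −1]] · [[1, −1], [3, −4]] = [[321, −320], [240, −239]].

[[321, −320], [240, −239]]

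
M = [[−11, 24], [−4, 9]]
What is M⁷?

tr M = −2 and det M = −3, so the characteristic polynomial is λ² − (−2)λ + (−3) with roots 1 and −3.
Eigenvectors give P = [[2, −3], [1, −1]] with P⁻¹ = [[−1, 3], [−1, 2]], and M = P·diag(1, −3)·P⁻¹.
Then M⁷ = P·diag(1, −2187)·P⁻¹ = [[2, 6561], [1, 2187]] · [[−1, 3], [−1, 2]] = [[−6563, 13128], [−2188, 4377]].

[[−6563, 13128], [−2188, 4377]]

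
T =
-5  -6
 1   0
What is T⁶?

[[2059, 3990], [-665, -1266]]

tr T = -5 and det T = 6, so the characteristic polynomial is λ² − (-5)λ + (6) with roots -3 and -2.
Eigenvectors give P = [[3, -2], [-1, 1]] with P⁻¹ = [[1, 2], [1, 3]], and T = P·diag(-3, -2)·P⁻¹.
Then T⁶ = P·diag(729, 64)·P⁻¹ = [[2187, -128], [-729, 64]] · [[1, 2], [1, 3]] = [[2059, 3990], [-665, -1266]].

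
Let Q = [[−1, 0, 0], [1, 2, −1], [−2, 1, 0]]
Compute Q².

[[1, 0, 0], [3, 3, −2], [3, 2, −1]]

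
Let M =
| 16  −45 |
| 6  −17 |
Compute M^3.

tr M = −1 and det M = −2, so the characteristic polynomial is λ² − (−1)λ + (−2) with roots 1 and −2.
Eigenvectors give P = [[−3, −5], [−1, −2]] with P⁻¹ = [[−2, 5], [1, −3]], and M = P·diag(1, −2)·P⁻¹.
Then M^3 = P·diag(1, −8)·P⁻¹ = [[−3, 40], [−1, 16]] · [[−2, 5], [1, −3]] = [[46, −135], [18, −53]].

[[46, −135], [18, −53]]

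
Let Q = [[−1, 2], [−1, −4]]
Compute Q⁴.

[[−49, −130], [65, 146]]

tr Q = −5 and det Q = 6, so the characteristic polynomial is λ² − (−5)λ + (6) with roots −2 and −3.
Eigenvectors give P = [[−2, −1], [1, 1]] with P⁻¹ = [[−1, −1], [1, 2]], and Q = P·diag(−2, −3)·P⁻¹.
Then Q⁴ = P·diag(16, 81)·P⁻¹ = [[−32, −81], [16, 81]] · [[−1, −1], [1, 2]] = [[−49, −130], [65, 146]].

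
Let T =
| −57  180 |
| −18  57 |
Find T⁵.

[[−4617, 14580], [−1458, 4617]]

tr T = 0 and det T = −9, so the characteristic polynomial is λ² − (0)λ + (−9) with roots −3 and 3.
Eigenvectors give P = [[10, 3], [3, 1]] with P⁻¹ = [[1, −3], [−3, 10]], and T = P·diag(−3, 3)·P⁻¹.
Then T⁵ = P·diag(−243, 243)·P⁻¹ = [[−2430, 729], [−729, 243]] · [[1, −3], [−3, 10]] = [[−4617, 14580], [−1458, 4617]].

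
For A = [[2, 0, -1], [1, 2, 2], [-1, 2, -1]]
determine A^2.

[[5, -2, -1], [2, 8, 1], [1, 2, 6]]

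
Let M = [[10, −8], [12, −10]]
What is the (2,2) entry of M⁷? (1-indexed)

tr M = 0 and det M = −4, so the characteristic polynomial is λ² − (0)λ + (−4) with roots 2 and −2.
Eigenvectors give P = [[−1, −2], [−1, −3]] with P⁻¹ = [[−3, 2], [1, −1]], and M = P·diag(2, −2)·P⁻¹.
Then M⁷ = P·diag(128, −128)·P⁻¹ = [[−128, 256], [−128, 384]] · [[−3, 2], [1, −1]] = [[640, −512], [768, −640]].

−640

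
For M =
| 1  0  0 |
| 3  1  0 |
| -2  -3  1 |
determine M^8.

M = I + N where N = [[0, 0, 0], [3, 0, 0], [-2, -3, 0]] is strictly lower-triangular, so N^3 = 0.
(I + N)^8 = I + 8·N + 28·N^2 = [[1, 0, 0], [24, 1, 0], [-268, -24, 1]].

[[1, 0, 0], [24, 1, 0], [-268, -24, 1]]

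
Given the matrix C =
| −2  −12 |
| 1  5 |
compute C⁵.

tr C = 3 and det C = 2, so the characteristic polynomial is λ² − (3)λ + (2) with roots 1 and 2.
Eigenvectors give P = [[−4, −3], [1, 1]] with P⁻¹ = [[−1, −3], [1, 4]], and C = P·diag(1, 2)·P⁻¹.
Then C⁵ = P·diag(1, 32)·P⁻¹ = [[−4, −96], [1, 32]] · [[−1, −3], [1, 4]] = [[−92, −372], [31, 125]].

[[−92, −372], [31, 125]]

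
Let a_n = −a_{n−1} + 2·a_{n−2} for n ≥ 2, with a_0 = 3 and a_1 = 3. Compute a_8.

3

With companion matrix A = [[−1, 2], [1, 0]], [a_n, a_{n−1}]ᵀ = A·[a_{n−1}, a_{n−2}]ᵀ, so [a_8, a_7]ᵀ = A⁷·[a_1, a_0]ᵀ.
A⁷ = [[−85, 86], [43, −42]], giving [a_8, a_7]ᵀ = [[3], [3]].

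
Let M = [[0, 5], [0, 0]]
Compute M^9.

[[0, 0], [0, 0]]

M is strictly triangular, hence nilpotent: M^2 = 0, so M^9 = 0.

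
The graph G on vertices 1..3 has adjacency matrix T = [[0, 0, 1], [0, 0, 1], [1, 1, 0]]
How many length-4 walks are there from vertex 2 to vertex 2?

2

The number of length-4 walks from vertex 2 to vertex 2 is entry (2,2) of T⁴, where T is the adjacency matrix.
T² = [[1, 1, 0], [1, 1, 0], [0, 0, 2]]
T³ = [[0, 0, 2], [0, 0, 2], [2, 2, 0]]
T⁴ = [[2, 2, 0], [2, 2, 0], [0, 0, 4]]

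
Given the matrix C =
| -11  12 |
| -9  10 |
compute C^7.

[[-515, 516], [-387, 388]]

tr C = -1 and det C = -2, so the characteristic polynomial is λ² − (-1)λ + (-2) with roots 1 and -2.
Eigenvectors give P = [[1, 4], [1, 3]] with P⁻¹ = [[-3, 4], [1, -1]], and C = P·diag(1, -2)·P⁻¹.
Then C^7 = P·diag(1, -128)·P⁻¹ = [[1, -512], [1, -384]] · [[-3, 4], [1, -1]] = [[-515, 516], [-387, 388]].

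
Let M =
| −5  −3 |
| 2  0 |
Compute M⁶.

tr M = −5 and det M = 6, so the characteristic polynomial is λ² − (−5)λ + (6) with roots −3 and −2.
Eigenvectors give P = [[3, −1], [−2, 1]] with P⁻¹ = [[1, 1], [2, 3]], and M = P·diag(−3, −2)·P⁻¹.
Then M⁶ = P·diag(729, 64)·P⁻¹ = [[2187, −64], [−1458, 64]] · [[1, 1], [2, 3]] = [[2059, 1995], [−1330, −1266]].

[[2059, 1995], [−1330, −1266]]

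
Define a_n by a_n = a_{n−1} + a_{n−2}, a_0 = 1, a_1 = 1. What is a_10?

With companion matrix T = [[1, 1], [1, 0]], [a_n, a_{n−1}]ᵀ = T·[a_{n−1}, a_{n−2}]ᵀ, so [a_10, a_9]ᵀ = T⁹·[a_1, a_0]ᵀ.
T⁹ = [[55, 34], [34, 21]], giving [a_10, a_9]ᵀ = [[89], [55]].

89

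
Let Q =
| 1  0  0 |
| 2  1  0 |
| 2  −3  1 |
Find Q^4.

Q = I + N where N = [[0, 0, 0], [2, 0, 0], [2, −3, 0]] is strictly lower-triangular, so N^3 = 0.
(I + N)^4 = I + 4·N + 6·N^2 = [[1, 0, 0], [8, 1, 0], [−28, −12, 1]].

[[1, 0, 0], [8, 1, 0], [−28, −12, 1]]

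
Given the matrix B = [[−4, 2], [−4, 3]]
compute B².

[[8, −2], [4, 1]]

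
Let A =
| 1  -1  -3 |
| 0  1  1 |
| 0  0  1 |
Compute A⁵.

A = I + N where N = [[0, -1, -3], [0, 0, 1], [0, 0, 0]] is strictly upper-triangular, so N³ = 0.
(I + N)⁵ = I + 5·N + 10·N² = [[1, -5, -25], [0, 1, 5], [0, 0, 1]].

[[1, -5, -25], [0, 1, 5], [0, 0, 1]]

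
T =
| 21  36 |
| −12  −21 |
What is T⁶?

[[729, 0], [0, 729]]

tr T = 0 and det T = −9, so the characteristic polynomial is λ² − (0)λ + (−9) with roots 3 and −3.
Eigenvectors give P = [[2, 3], [−1, −2]] with P⁻¹ = [[2, 3], [−1, −2]], and T = P·diag(3, −3)·P⁻¹.
Then T⁶ = P·diag(729, 729)·P⁻¹ = [[1458, 2187], [−729, −1458]] · [[2, 3], [−1, −2]] = [[729, 0], [0, 729]].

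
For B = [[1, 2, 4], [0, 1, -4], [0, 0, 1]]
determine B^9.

[[1, 18, -252], [0, 1, -36], [0, 0, 1]]

B = I + N where N = [[0, 2, 4], [0, 0, -4], [0, 0, 0]] is strictly upper-triangular, so N^3 = 0.
(I + N)^9 = I + 9·N + 36·N^2 = [[1, 18, -252], [0, 1, -36], [0, 0, 1]].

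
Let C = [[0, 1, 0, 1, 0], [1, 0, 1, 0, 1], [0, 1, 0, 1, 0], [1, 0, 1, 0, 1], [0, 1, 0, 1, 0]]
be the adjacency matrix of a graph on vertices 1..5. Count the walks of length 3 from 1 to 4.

The number of length-3 walks from vertex 1 to vertex 4 is entry (1,4) of C³, where C is the adjacency matrix.
C² = [[2, 0, 2, 0, 2], [0, 3, 0, 3, 0], [2, 0, 2, 0, 2], [0, 3, 0, 3, 0], [2, 0, 2, 0, 2]]
C³ = [[0, 6, 0, 6, 0], [6, 0, 6, 0, 6], [0, 6, 0, 6, 0], [6, 0, 6, 0, 6], [0, 6, 0, 6, 0]]

6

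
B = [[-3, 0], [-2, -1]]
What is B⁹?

[[-19683, 0], [-19682, -1]]

tr B = -4 and det B = 3, so the characteristic polynomial is λ² − (-4)λ + (3) with roots -3 and -1.
Eigenvectors give P = [[-1, 0], [-1, 1]] with P⁻¹ = [[-1, 0], [-1, 1]], and B = P·diag(-3, -1)·P⁻¹.
Then B⁹ = P·diag(-19683, -1)·P⁻¹ = [[19683, 0], [19683, -1]] · [[-1, 0], [-1, 1]] = [[-19683, 0], [-19682, -1]].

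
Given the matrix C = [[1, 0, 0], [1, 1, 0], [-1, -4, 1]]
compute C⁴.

[[1, 0, 0], [4, 1, 0], [-28, -16, 1]]

C = I + N where N = [[0, 0, 0], [1, 0, 0], [-1, -4, 0]] is strictly lower-triangular, so N³ = 0.
(I + N)⁴ = I + 4·N + 6·N² = [[1, 0, 0], [4, 1, 0], [-28, -16, 1]].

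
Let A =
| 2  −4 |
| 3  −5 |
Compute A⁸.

tr A = −3 and det A = 2, so the characteristic polynomial is λ² − (−3)λ + (2) with roots −1 and −2.
Eigenvectors give P = [[4, 1], [3, 1]] with P⁻¹ = [[1, −1], [−3, 4]], and A = P·diag(−1, −2)·P⁻¹.
Then A⁸ = P·diag(1, 256)·P⁻¹ = [[4, 256], [3, 256]] · [[1, −1], [−3, 4]] = [[−764, 1020], [−765, 1021]].

[[−764, 1020], [−765, 1021]]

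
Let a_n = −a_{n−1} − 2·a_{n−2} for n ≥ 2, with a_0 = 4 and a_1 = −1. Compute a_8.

−59

With companion matrix M = [[−1, −2], [1, 0]], [a_n, a_{n−1}]ᵀ = M·[a_{n−1}, a_{n−2}]ᵀ, so [a_8, a_7]ᵀ = M⁷·[a_1, a_0]ᵀ.
M⁷ = [[3, −14], [7, 10]], giving [a_8, a_7]ᵀ = [[−59], [33]].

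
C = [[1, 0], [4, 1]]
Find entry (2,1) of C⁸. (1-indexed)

C = I + N where N = [[0, 0], [4, 0]] is strictly lower-triangular, so N² = 0.
(I + N)⁸ = I + 8·N = [[1, 0], [32, 1]].

32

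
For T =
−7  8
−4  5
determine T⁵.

tr T = −2 and det T = −3, so the characteristic polynomial is λ² − (−2)λ + (−3) with roots 1 and −3.
Eigenvectors give P = [[−1, −2], [−1, −1]] with P⁻¹ = [[1, −2], [−1, 1]], and T = P·diag(1, −3)·P⁻¹.
Then T⁵ = P·diag(1, −243)·P⁻¹ = [[−1, 486], [−1, 243]] · [[1, −2], [−1, 1]] = [[−487, 488], [−244, 245]].

[[−487, 488], [−244, 245]]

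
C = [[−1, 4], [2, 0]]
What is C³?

C² = [[9, −4], [−2, 8]]
C³ = [[−17, 36], [18, −8]]

[[−17, 36], [18, −8]]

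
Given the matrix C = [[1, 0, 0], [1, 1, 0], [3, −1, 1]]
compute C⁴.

[[1, 0, 0], [4, 1, 0], [6, −4, 1]]

C = I + N where N = [[0, 0, 0], [1, 0, 0], [3, −1, 0]] is strictly lower-triangular, so N³ = 0.
(I + N)⁴ = I + 4·N + 6·N² = [[1, 0, 0], [4, 1, 0], [6, −4, 1]].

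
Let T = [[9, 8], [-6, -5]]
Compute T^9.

[[78729, 78728], [-59046, -59045]]

tr T = 4 and det T = 3, so the characteristic polynomial is λ² − (4)λ + (3) with roots 3 and 1.
Eigenvectors give P = [[4, 1], [-3, -1]] with P⁻¹ = [[1, 1], [-3, -4]], and T = P·diag(3, 1)·P⁻¹.
Then T^9 = P·diag(19683, 1)·P⁻¹ = [[78732, 1], [-59049, -1]] · [[1, 1], [-3, -4]] = [[78729, 78728], [-59046, -59045]].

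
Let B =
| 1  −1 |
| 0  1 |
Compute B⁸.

[[1, −8], [0, 1]]

B = I + N where N = [[0, −1], [0, 0]] is strictly upper-triangular, so N² = 0.
(I + N)⁸ = I + 8·N = [[1, −8], [0, 1]].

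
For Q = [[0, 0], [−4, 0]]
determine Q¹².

[[0, 0], [0, 0]]

Q is strictly triangular, hence nilpotent: Q² = 0, so Q¹² = 0.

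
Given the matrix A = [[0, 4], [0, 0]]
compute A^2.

A is strictly triangular, hence nilpotent: A^2 = 0, so A^2 = 0.

[[0, 0], [0, 0]]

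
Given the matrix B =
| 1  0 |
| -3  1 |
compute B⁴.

[[1, 0], [-12, 1]]

B = I + N where N = [[0, 0], [-3, 0]] is strictly lower-triangular, so N² = 0.
(I + N)⁴ = I + 4·N = [[1, 0], [-12, 1]].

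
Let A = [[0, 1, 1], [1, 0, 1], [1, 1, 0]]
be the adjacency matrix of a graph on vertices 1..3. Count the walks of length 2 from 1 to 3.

1

The number of length-2 walks from vertex 1 to vertex 3 is entry (1,3) of A², where A is the adjacency matrix.
A² = [[2, 1, 1], [1, 2, 1], [1, 1, 2]]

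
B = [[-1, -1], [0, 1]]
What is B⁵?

[[-1, -1], [0, 1]]

B² = I (check: tr B = 0 and det B = -1), so B⁵ = B since 5 is odd.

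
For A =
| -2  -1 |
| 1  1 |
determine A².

[[3, 1], [-1, 0]]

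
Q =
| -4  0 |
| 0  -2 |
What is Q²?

[[16, 0], [0, 4]]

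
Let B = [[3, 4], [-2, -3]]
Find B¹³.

B² = I (check: tr B = 0 and det B = -1), so B¹³ = B since 13 is odd.

[[3, 4], [-2, -3]]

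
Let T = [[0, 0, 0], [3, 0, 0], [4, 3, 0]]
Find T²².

T is strictly triangular, hence nilpotent: T³ = 0, so T²² = 0.

[[0, 0, 0], [0, 0, 0], [0, 0, 0]]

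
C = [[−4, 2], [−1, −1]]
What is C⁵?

tr C = −5 and det C = 6, so the characteristic polynomial is λ² − (−5)λ + (6) with roots −3 and −2.
Eigenvectors give P = [[2, −1], [1, −1]] with P⁻¹ = [[1, −1], [1, −2]], and C = P·diag(−3, −2)·P⁻¹.
Then C⁵ = P·diag(−243, −32)·P⁻¹ = [[−486, 32], [−243, 32]] · [[1, −1], [1, −2]] = [[−454, 422], [−211, 179]].

[[−454, 422], [−211, 179]]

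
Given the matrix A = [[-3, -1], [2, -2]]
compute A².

[[7, 5], [-10, 2]]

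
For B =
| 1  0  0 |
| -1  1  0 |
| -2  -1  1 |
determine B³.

B = I + N where N = [[0, 0, 0], [-1, 0, 0], [-2, -1, 0]] is strictly lower-triangular, so N³ = 0.
(I + N)³ = I + 3·N + 3·N² = [[1, 0, 0], [-3, 1, 0], [-3, -3, 1]].

[[1, 0, 0], [-3, 1, 0], [-3, -3, 1]]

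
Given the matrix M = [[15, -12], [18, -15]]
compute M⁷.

[[10935, -8748], [13122, -10935]]

tr M = 0 and det M = -9, so the characteristic polynomial is λ² − (0)λ + (-9) with roots -3 and 3.
Eigenvectors give P = [[-2, -1], [-3, -1]] with P⁻¹ = [[1, -1], [-3, 2]], and M = P·diag(-3, 3)·P⁻¹.
Then M⁷ = P·diag(-2187, 2187)·P⁻¹ = [[4374, -2187], [6561, -2187]] · [[1, -1], [-3, 2]] = [[10935, -8748], [13122, -10935]].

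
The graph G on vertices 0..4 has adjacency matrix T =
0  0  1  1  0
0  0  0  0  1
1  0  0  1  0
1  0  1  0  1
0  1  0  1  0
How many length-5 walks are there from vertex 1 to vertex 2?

The number of length-5 walks from vertex 1 to vertex 2 is entry (1,2) of T⁵, where T is the adjacency matrix.
T² = [[2, 0, 1, 1, 1], [0, 1, 0, 1, 0], [1, 0, 2, 1, 1], [1, 1, 1, 3, 0], [1, 0, 1, 0, 2]]
T³ = [[2, 1, 3, 4, 1], [1, 0, 1, 0, 2], [3, 1, 2, 4, 1], [4, 0, 4, 2, 4], [1, 2, 1, 4, 0]]
T⁴ = [[7, 1, 6, 6, 5], [1, 2, 1, 4, 0], [6, 1, 7, 6, 5], [6, 4, 6, 12, 2], [5, 0, 5, 2, 6]]
T⁵ = [[12, 5, 13, 18, 7], [5, 0, 5, 2, 6], [13, 5, 12, 18, 7], [18, 2, 18, 14, 16], [7, 6, 7, 16, 2]]

5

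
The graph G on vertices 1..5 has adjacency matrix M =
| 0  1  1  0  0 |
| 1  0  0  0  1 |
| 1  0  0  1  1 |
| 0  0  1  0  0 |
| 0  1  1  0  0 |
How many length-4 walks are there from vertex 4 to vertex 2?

0

The number of length-4 walks from vertex 4 to vertex 2 is entry (4,2) of M^4, where M is the adjacency matrix.
M^2 = [[2, 0, 0, 1, 2], [0, 2, 2, 0, 0], [0, 2, 3, 0, 0], [1, 0, 0, 1, 1], [2, 0, 0, 1, 2]]
M^3 = [[0, 4, 5, 0, 0], [4, 0, 0, 2, 4], [5, 0, 0, 3, 5], [0, 2, 3, 0, 0], [0, 4, 5, 0, 0]]
M^4 = [[9, 0, 0, 5, 9], [0, 8, 10, 0, 0], [0, 10, 13, 0, 0], [5, 0, 0, 3, 5], [9, 0, 0, 5, 9]]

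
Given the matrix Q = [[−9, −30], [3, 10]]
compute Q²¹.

Q² = Q (a projection; rank 1, trace 1), so Q²¹ = Q.

[[−9, −30], [3, 10]]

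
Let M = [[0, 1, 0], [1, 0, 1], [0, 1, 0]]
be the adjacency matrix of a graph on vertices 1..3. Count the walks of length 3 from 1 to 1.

0

The number of length-3 walks from vertex 1 to vertex 1 is entry (1,1) of M^3, where M is the adjacency matrix.
M^2 = [[1, 0, 1], [0, 2, 0], [1, 0, 1]]
M^3 = [[0, 2, 0], [2, 0, 2], [0, 2, 0]]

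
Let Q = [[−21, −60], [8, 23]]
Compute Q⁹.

tr Q = 2 and det Q = −3, so the characteristic polynomial is λ² − (2)λ + (−3) with roots 3 and −1.
Eigenvectors give P = [[−5, −3], [2, 1]] with P⁻¹ = [[1, 3], [−2, −5]], and Q = P·diag(3, −1)·P⁻¹.
Then Q⁹ = P·diag(19683, −1)·P⁻¹ = [[−98415, 3], [39366, −1]] · [[1, 3], [−2, −5]] = [[−98421, −295260], [39368, 118103]].

[[−98421, −295260], [39368, 118103]]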